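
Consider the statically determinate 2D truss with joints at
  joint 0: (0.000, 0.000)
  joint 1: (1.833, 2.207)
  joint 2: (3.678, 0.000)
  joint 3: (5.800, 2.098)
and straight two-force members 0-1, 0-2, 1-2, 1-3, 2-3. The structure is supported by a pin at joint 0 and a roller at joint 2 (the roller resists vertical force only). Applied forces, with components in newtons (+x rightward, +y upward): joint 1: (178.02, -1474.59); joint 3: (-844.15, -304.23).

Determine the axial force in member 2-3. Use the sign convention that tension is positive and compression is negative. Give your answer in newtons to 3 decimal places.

-453.112

N=4 nodes, M=5 members, R=3 reactions → 2N=8, M+R=8
member 0 (0-1): L=2.8689, (cx,cy)=(0.6389,0.7693)
member 1 (0-2): L=3.6780, (cx,cy)=(1.0000,0.0000)
member 2 (1-2): L=2.8766, (cx,cy)=(0.6414,-0.7672)
member 3 (1-3): L=3.9685, (cx,cy)=(0.9996,-0.0275)
member 4 (2-3): L=2.9840, (cx,cy)=(0.7111,0.7031)
solve A·x = −loads:
  F[0-1] = -1220.4625 N (compression)
  F[0-2] = +113.6418 N (tension)
  F[1-2] = -679.5610 N (compression)
  F[1-3] = -522.1317 N (compression)
  F[2-3] = -453.1117 N (compression)
  Rx@0 = +666.1300 N
  Ry@0 = +938.8741 N
  Ry@2 = +839.9459 N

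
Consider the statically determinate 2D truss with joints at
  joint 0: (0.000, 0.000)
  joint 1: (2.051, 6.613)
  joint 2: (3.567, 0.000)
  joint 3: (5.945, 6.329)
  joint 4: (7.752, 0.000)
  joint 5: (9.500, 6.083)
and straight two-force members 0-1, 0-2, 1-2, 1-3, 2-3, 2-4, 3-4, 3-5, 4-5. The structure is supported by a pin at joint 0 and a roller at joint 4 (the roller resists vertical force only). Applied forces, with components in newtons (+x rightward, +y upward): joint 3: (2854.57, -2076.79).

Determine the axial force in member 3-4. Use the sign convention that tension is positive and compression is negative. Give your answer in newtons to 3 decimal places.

-4080.030

N=6 nodes, M=9 members, R=3 reactions → 2N=12, M+R=12
member 0 (0-1): L=6.9238, (cx,cy)=(0.2962,0.9551)
member 1 (0-2): L=3.5670, (cx,cy)=(1.0000,0.0000)
member 2 (1-2): L=6.7845, (cx,cy)=(0.2234,-0.9747)
member 3 (1-3): L=3.9043, (cx,cy)=(0.9974,-0.0727)
member 4 (2-3): L=6.7610, (cx,cy)=(0.3517,0.9361)
member 5 (2-4): L=4.1850, (cx,cy)=(1.0000,0.0000)
member 6 (3-4): L=6.5819, (cx,cy)=(0.2745,-0.9616)
member 7 (3-5): L=3.5635, (cx,cy)=(0.9976,-0.0690)
member 8 (4-5): L=6.3292, (cx,cy)=(0.2762,0.9611)
solve A·x = −loads:
  F[0-1] = +1933.2353 N (tension)
  F[0-2] = +2281.8943 N (tension)
  F[1-2] = -1970.1553 N (compression)
  F[1-3] = +1015.5954 N (tension)
  F[2-3] = +2051.4184 N (tension)
  F[2-4] = +1120.1336 N (tension)
  F[3-4] = -4080.0302 N (compression)
  F[3-5] = -0.0000 N (compression)
  F[4-5] = +0.0000 N (tension)
  Rx@0 = -2854.5700 N
  Ry@0 = -1846.4672 N
  Ry@4 = +3923.2572 N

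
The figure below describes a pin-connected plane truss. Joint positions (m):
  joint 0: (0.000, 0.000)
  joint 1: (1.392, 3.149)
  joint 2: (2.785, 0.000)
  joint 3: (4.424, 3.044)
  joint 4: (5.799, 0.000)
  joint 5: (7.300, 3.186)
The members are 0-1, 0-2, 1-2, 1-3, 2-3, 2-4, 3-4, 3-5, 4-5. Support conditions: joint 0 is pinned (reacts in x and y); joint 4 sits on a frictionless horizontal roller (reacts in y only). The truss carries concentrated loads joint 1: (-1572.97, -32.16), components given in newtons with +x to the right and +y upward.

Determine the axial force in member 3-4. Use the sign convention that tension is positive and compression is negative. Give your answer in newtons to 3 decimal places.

928.790

N=6 nodes, M=9 members, R=3 reactions → 2N=12, M+R=12
member 0 (0-1): L=3.4429, (cx,cy)=(0.4043,0.9146)
member 1 (0-2): L=2.7850, (cx,cy)=(1.0000,0.0000)
member 2 (1-2): L=3.4433, (cx,cy)=(0.4045,-0.9145)
member 3 (1-3): L=3.0338, (cx,cy)=(0.9994,-0.0346)
member 4 (2-3): L=3.4572, (cx,cy)=(0.4741,0.8805)
member 5 (2-4): L=3.0140, (cx,cy)=(1.0000,0.0000)
member 6 (3-4): L=3.3401, (cx,cy)=(0.4117,-0.9113)
member 7 (3-5): L=2.8795, (cx,cy)=(0.9988,0.0493)
member 8 (4-5): L=3.5219, (cx,cy)=(0.4262,0.9046)
solve A·x = −loads:
  F[0-1] = -960.6151 N (compression)
  F[0-2] = -1184.5884 N (compression)
  F[1-2] = +894.4059 N (tension)
  F[1-3] = +823.2515 N (tension)
  F[2-3] = -928.9805 N (compression)
  F[2-4] = -382.3448 N (compression)
  F[3-4] = +928.7902 N (tension)
  F[3-5] = -0.0000 N (tension)
  F[4-5] = +0.0000 N (tension)
  Rx@0 = +1572.9700 N
  Ry@0 = +878.6018 N
  Ry@4 = -846.4418 N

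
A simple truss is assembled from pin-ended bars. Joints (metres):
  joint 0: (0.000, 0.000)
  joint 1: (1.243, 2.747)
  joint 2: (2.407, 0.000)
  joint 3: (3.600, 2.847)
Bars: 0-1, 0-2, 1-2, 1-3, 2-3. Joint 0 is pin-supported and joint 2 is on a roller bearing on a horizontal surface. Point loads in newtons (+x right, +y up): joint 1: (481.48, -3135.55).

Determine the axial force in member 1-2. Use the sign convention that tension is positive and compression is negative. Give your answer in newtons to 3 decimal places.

N=4 nodes, M=5 members, R=3 reactions → 2N=8, M+R=8
member 0 (0-1): L=3.0151, (cx,cy)=(0.4123,0.9111)
member 1 (0-2): L=2.4070, (cx,cy)=(1.0000,0.0000)
member 2 (1-2): L=2.9834, (cx,cy)=(0.3902,-0.9207)
member 3 (1-3): L=2.3591, (cx,cy)=(0.9991,0.0424)
member 4 (2-3): L=3.0869, (cx,cy)=(0.3865,0.9223)
solve A·x = −loads:
  F[0-1] = -1061.2011 N (compression)
  F[0-2] = +918.9634 N (tension)
  F[1-2] = -2355.3873 N (compression)
  F[1-3] = -0.0000 N (compression)
  F[2-3] = -0.0000 N (compression)
  Rx@0 = -481.4800 N
  Ry@0 = +966.8279 N
  Ry@2 = +2168.7221 N

-2355.387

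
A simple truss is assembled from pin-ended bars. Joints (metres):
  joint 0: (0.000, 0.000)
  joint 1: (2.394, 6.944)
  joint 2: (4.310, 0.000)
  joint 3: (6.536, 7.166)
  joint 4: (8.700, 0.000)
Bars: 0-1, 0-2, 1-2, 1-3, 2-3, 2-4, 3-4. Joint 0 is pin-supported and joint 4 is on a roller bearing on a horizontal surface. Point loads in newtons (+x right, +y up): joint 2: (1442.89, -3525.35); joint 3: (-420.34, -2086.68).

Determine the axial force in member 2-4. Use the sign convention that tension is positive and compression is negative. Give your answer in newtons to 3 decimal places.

N=5 nodes, M=7 members, R=3 reactions → 2N=10, M+R=10
member 0 (0-1): L=7.3451, (cx,cy)=(0.3259,0.9454)
member 1 (0-2): L=4.3100, (cx,cy)=(1.0000,0.0000)
member 2 (1-2): L=7.2035, (cx,cy)=(0.2660,-0.9640)
member 3 (1-3): L=4.1479, (cx,cy)=(0.9986,0.0535)
member 4 (2-3): L=7.5038, (cx,cy)=(0.2967,0.9550)
member 5 (2-4): L=4.3900, (cx,cy)=(1.0000,0.0000)
member 6 (3-4): L=7.4856, (cx,cy)=(0.2891,-0.9573)
solve A·x = −loads:
  F[0-1] = -2796.8680 N (compression)
  F[0-2] = +1934.1386 N (tension)
  F[1-2] = +2653.0276 N (tension)
  F[1-3] = -1619.5684 N (compression)
  F[2-3] = +1013.5122 N (tension)
  F[2-4] = +896.2481 N (tension)
  F[3-4] = -3100.2631 N (compression)
  Rx@0 = -1022.5500 N
  Ry@0 = +2644.1401 N
  Ry@4 = +2967.8899 N

896.248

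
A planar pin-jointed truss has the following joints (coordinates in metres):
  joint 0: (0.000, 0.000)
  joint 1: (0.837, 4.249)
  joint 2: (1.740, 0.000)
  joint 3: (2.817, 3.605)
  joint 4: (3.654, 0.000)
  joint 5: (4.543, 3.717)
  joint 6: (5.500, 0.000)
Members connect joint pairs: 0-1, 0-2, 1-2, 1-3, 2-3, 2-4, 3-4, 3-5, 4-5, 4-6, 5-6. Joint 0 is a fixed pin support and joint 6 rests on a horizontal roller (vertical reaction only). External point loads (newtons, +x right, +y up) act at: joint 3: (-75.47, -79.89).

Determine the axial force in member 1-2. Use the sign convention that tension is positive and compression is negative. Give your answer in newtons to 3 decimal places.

N=7 nodes, M=11 members, R=3 reactions → 2N=14, M+R=14
member 0 (0-1): L=4.3307, (cx,cy)=(0.1933,0.9811)
member 1 (0-2): L=1.7400, (cx,cy)=(1.0000,0.0000)
member 2 (1-2): L=4.3439, (cx,cy)=(0.2079,-0.9782)
member 3 (1-3): L=2.0821, (cx,cy)=(0.9510,-0.3093)
member 4 (2-3): L=3.7624, (cx,cy)=(0.2863,0.9582)
member 5 (2-4): L=1.9140, (cx,cy)=(1.0000,0.0000)
member 6 (3-4): L=3.7009, (cx,cy)=(0.2262,-0.9741)
member 7 (3-5): L=1.7296, (cx,cy)=(0.9979,0.0648)
member 8 (4-5): L=3.8218, (cx,cy)=(0.2326,0.9726)
member 9 (4-6): L=1.8460, (cx,cy)=(1.0000,0.0000)
member 10 (5-6): L=3.8382, (cx,cy)=(0.2493,-0.9684)
solve A·x = −loads:
  F[0-1] = -90.1385 N (compression)
  F[0-2] = -58.0486 N (compression)
  F[1-2] = +103.3509 N (tension)
  F[1-3] = -40.9119 N (compression)
  F[2-3] = -105.5081 N (compression)
  F[2-4] = -6.3625 N (compression)
  F[3-4] = +9.0636 N (tension)
  F[3-5] = +4.3217 N (tension)
  F[4-5] = -9.0778 N (compression)
  F[4-6] = -2.2011 N (compression)
  F[5-6] = +8.8278 N (tension)
  Rx@0 = +75.4700 N
  Ry@0 = +88.4389 N
  Ry@6 = -8.5489 N

103.351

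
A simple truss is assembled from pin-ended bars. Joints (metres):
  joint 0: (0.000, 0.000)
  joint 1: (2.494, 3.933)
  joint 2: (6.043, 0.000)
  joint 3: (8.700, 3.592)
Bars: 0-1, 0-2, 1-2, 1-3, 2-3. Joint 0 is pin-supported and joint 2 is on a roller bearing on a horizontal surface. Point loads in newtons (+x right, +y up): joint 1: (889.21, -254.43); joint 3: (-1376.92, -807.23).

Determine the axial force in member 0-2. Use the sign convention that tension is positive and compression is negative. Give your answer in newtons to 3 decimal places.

N=4 nodes, M=5 members, R=3 reactions → 2N=8, M+R=8
member 0 (0-1): L=4.6571, (cx,cy)=(0.5355,0.8445)
member 1 (0-2): L=6.0430, (cx,cy)=(1.0000,0.0000)
member 2 (1-2): L=5.2975, (cx,cy)=(0.6699,-0.7424)
member 3 (1-3): L=6.2154, (cx,cy)=(0.9985,-0.0549)
member 4 (2-3): L=4.4679, (cx,cy)=(0.5947,0.8040)
solve A·x = −loads:
  F[0-1] = -40.5210 N (compression)
  F[0-2] = -466.0099 N (compression)
  F[1-2] = -241.1498 N (compression)
  F[1-3] = -750.4860 N (compression)
  F[2-3] = -1055.2856 N (compression)
  Rx@0 = +487.7100 N
  Ry@0 = +34.2207 N
  Ry@2 = +1027.4393 N

-466.010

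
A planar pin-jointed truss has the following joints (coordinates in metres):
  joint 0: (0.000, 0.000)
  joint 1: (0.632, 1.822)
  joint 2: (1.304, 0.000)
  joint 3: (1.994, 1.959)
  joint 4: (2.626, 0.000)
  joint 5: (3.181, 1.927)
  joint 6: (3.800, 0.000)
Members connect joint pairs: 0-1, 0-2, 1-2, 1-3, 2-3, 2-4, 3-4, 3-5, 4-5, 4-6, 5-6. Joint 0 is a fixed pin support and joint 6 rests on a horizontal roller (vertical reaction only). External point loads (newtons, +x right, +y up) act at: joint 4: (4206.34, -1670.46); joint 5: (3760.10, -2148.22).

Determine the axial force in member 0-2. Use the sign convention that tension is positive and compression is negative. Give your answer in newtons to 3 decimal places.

7605.434

N=7 nodes, M=11 members, R=3 reactions → 2N=14, M+R=14
member 0 (0-1): L=1.9285, (cx,cy)=(0.3277,0.9448)
member 1 (0-2): L=1.3040, (cx,cy)=(1.0000,0.0000)
member 2 (1-2): L=1.9420, (cx,cy)=(0.3460,-0.9382)
member 3 (1-3): L=1.3689, (cx,cy)=(0.9950,0.1001)
member 4 (2-3): L=2.0770, (cx,cy)=(0.3322,0.9432)
member 5 (2-4): L=1.3220, (cx,cy)=(1.0000,0.0000)
member 6 (3-4): L=2.0584, (cx,cy)=(0.3070,-0.9517)
member 7 (3-5): L=1.1874, (cx,cy)=(0.9996,-0.0269)
member 8 (4-5): L=2.0053, (cx,cy)=(0.2768,0.9609)
member 9 (4-6): L=1.1740, (cx,cy)=(1.0000,0.0000)
member 10 (5-6): L=2.0240, (cx,cy)=(0.3058,-0.9521)
solve A·x = −loads:
  F[0-1] = +1101.5820 N (tension)
  F[0-2] = +7605.4339 N (tension)
  F[1-2] = -1032.2794 N (compression)
  F[1-3] = +721.8397 N (tension)
  F[2-3] = +1026.8253 N (tension)
  F[2-4] = +6907.0972 N (tension)
  F[3-4] = -1133.4342 N (compression)
  F[3-5] = +1407.8538 N (tension)
  F[4-5] = +2860.8999 N (tension)
  F[4-6] = +1560.9685 N (tension)
  F[5-6] = -5103.9855 N (compression)
  Rx@0 = -7966.4400 N
  Ry@0 = -1040.7485 N
  Ry@6 = +4859.4285 N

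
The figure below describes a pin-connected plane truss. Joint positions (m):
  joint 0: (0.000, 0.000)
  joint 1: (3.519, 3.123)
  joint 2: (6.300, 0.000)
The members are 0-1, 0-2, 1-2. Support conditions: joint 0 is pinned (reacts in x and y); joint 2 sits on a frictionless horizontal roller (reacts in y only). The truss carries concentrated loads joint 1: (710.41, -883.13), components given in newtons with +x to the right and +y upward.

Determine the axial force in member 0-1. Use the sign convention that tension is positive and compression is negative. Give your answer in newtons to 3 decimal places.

N=3 nodes, M=3 members, R=3 reactions → 2N=6, M+R=6
member 0 (0-1): L=4.7049, (cx,cy)=(0.7479,0.6638)
member 1 (0-2): L=6.3000, (cx,cy)=(1.0000,0.0000)
member 2 (1-2): L=4.1818, (cx,cy)=(0.6650,-0.7468)
solve A·x = −loads:
  F[0-1] = -56.7643 N (compression)
  F[0-2] = +752.8661 N (tension)
  F[1-2] = -1132.0758 N (compression)
  Rx@0 = -710.4100 N
  Ry@0 = +37.6784 N
  Ry@2 = +845.4516 N

-56.764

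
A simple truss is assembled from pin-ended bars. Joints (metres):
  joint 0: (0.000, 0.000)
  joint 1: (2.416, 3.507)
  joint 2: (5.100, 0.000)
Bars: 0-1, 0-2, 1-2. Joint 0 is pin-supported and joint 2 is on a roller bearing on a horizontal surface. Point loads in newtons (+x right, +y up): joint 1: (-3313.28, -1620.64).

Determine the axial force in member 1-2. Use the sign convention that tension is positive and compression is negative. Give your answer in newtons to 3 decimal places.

N=3 nodes, M=3 members, R=3 reactions → 2N=6, M+R=6
member 0 (0-1): L=4.2587, (cx,cy)=(0.5673,0.8235)
member 1 (0-2): L=5.1000, (cx,cy)=(1.0000,0.0000)
member 2 (1-2): L=4.4162, (cx,cy)=(0.6078,-0.7941)
solve A·x = −loads:
  F[0-1] = -3802.3894 N (compression)
  F[0-2] = -1156.1242 N (compression)
  F[1-2] = +1902.2677 N (tension)
  Rx@0 = +3313.2800 N
  Ry@0 = +3131.2688 N
  Ry@2 = -1510.6288 N

1902.268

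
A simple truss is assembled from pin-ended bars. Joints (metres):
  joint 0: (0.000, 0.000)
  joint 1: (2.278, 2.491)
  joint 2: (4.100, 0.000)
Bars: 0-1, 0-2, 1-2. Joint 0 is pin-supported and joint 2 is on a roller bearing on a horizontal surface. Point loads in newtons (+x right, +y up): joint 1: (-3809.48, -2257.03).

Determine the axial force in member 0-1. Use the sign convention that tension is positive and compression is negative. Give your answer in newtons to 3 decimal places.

-4495.535

N=3 nodes, M=3 members, R=3 reactions → 2N=6, M+R=6
member 0 (0-1): L=3.3756, (cx,cy)=(0.6749,0.7380)
member 1 (0-2): L=4.1000, (cx,cy)=(1.0000,0.0000)
member 2 (1-2): L=3.0862, (cx,cy)=(0.5904,-0.8071)
solve A·x = −loads:
  F[0-1] = -4495.5353 N (compression)
  F[0-2] = -775.6582 N (compression)
  F[1-2] = +1313.8601 N (tension)
  Rx@0 = +3809.4800 N
  Ry@0 = +3317.4935 N
  Ry@2 = -1060.4635 N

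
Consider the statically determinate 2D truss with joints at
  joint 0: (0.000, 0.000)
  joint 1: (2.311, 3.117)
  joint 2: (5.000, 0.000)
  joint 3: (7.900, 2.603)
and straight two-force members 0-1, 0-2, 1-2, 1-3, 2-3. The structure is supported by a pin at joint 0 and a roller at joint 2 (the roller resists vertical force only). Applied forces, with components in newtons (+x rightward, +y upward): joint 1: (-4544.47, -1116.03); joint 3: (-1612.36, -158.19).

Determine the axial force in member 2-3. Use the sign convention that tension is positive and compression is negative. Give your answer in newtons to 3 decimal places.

-416.171

N=4 nodes, M=5 members, R=3 reactions → 2N=8, M+R=8
member 0 (0-1): L=3.8803, (cx,cy)=(0.5956,0.8033)
member 1 (0-2): L=5.0000, (cx,cy)=(1.0000,0.0000)
member 2 (1-2): L=4.1166, (cx,cy)=(0.6532,-0.7572)
member 3 (1-3): L=5.6126, (cx,cy)=(0.9958,-0.0916)
member 4 (2-3): L=3.8969, (cx,cy)=(0.7442,0.6680)
solve A·x = −loads:
  F[0-1] = -5204.6360 N (compression)
  F[0-2] = -3057.0591 N (compression)
  F[1-2] = +4205.9309 N (tension)
  F[1-3] = -1308.1486 N (compression)
  F[2-3] = -416.1705 N (compression)
  Rx@0 = +6156.8300 N
  Ry@0 = +4180.8679 N
  Ry@2 = -2906.6479 N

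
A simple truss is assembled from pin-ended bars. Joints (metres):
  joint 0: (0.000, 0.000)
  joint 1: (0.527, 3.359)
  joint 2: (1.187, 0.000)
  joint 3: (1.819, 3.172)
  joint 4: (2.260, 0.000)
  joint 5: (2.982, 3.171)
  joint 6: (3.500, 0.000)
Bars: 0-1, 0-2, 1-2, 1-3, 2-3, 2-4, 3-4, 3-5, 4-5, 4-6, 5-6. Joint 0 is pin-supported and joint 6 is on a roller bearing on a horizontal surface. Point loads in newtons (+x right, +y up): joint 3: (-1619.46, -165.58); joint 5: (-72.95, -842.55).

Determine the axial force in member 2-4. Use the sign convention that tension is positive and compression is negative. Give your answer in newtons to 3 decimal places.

-695.739

N=7 nodes, M=11 members, R=3 reactions → 2N=14, M+R=14
member 0 (0-1): L=3.4001, (cx,cy)=(0.1550,0.9879)
member 1 (0-2): L=1.1870, (cx,cy)=(1.0000,0.0000)
member 2 (1-2): L=3.4232, (cx,cy)=(0.1928,-0.9812)
member 3 (1-3): L=1.3055, (cx,cy)=(0.9897,-0.1432)
member 4 (2-3): L=3.2343, (cx,cy)=(0.1954,0.9807)
member 5 (2-4): L=1.0730, (cx,cy)=(1.0000,0.0000)
member 6 (3-4): L=3.2025, (cx,cy)=(0.1377,-0.9905)
member 7 (3-5): L=1.1630, (cx,cy)=(1.0000,-0.0009)
member 8 (4-5): L=3.2522, (cx,cy)=(0.2220,0.9750)
member 9 (4-6): L=1.2400, (cx,cy)=(1.0000,0.0000)
member 10 (5-6): L=3.2130, (cx,cy)=(0.1612,-0.9869)
solve A·x = −loads:
  F[0-1] = -1759.2699 N (compression)
  F[0-2] = -1419.7304 N (compression)
  F[1-2] = +1864.4868 N (tension)
  F[1-3] = -638.7408 N (compression)
  F[2-3] = -1865.4656 N (compression)
  F[2-4] = -695.7395 N (compression)
  F[3-4] = +1587.2024 N (tension)
  F[3-5] = +404.2247 N (tension)
  F[4-5] = -1612.3168 N (compression)
  F[4-6] = -119.2297 N (compression)
  F[5-6] = +739.5536 N (tension)
  Rx@0 = +1692.4100 N
  Ry@0 = +1738.0093 N
  Ry@6 = -729.8793 N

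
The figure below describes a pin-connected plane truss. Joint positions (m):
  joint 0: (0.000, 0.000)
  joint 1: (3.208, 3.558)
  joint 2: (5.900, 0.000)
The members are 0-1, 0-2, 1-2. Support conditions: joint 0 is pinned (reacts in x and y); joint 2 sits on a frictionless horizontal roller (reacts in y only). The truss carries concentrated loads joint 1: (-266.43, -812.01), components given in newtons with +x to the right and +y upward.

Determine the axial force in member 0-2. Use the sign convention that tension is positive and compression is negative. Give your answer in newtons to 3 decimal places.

212.487

N=3 nodes, M=3 members, R=3 reactions → 2N=6, M+R=6
member 0 (0-1): L=4.7907, (cx,cy)=(0.6696,0.7427)
member 1 (0-2): L=5.9000, (cx,cy)=(1.0000,0.0000)
member 2 (1-2): L=4.4616, (cx,cy)=(0.6034,-0.7975)
solve A·x = −loads:
  F[0-1] = -715.1925 N (compression)
  F[0-2] = +212.4867 N (tension)
  F[1-2] = -352.1691 N (compression)
  Rx@0 = +266.4300 N
  Ry@0 = +531.1676 N
  Ry@2 = +280.8424 N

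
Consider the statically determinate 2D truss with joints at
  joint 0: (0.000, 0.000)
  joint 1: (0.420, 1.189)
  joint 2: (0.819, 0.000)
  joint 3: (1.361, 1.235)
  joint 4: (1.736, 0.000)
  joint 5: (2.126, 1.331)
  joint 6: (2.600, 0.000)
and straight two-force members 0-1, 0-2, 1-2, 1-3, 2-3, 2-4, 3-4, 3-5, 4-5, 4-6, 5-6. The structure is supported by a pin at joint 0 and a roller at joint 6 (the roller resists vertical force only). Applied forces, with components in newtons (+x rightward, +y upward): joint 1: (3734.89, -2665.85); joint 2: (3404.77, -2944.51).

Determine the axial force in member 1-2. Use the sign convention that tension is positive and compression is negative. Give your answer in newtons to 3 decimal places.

N=7 nodes, M=11 members, R=3 reactions → 2N=14, M+R=14
member 0 (0-1): L=1.2610, (cx,cy)=(0.3331,0.9429)
member 1 (0-2): L=0.8190, (cx,cy)=(1.0000,0.0000)
member 2 (1-2): L=1.2542, (cx,cy)=(0.3181,-0.9480)
member 3 (1-3): L=0.9421, (cx,cy)=(0.9988,0.0488)
member 4 (2-3): L=1.3487, (cx,cy)=(0.4019,0.9157)
member 5 (2-4): L=0.9170, (cx,cy)=(1.0000,0.0000)
member 6 (3-4): L=1.2907, (cx,cy)=(0.2905,-0.9569)
member 7 (3-5): L=0.7710, (cx,cy)=(0.9922,0.1245)
member 8 (4-5): L=1.3870, (cx,cy)=(0.2812,0.9597)
member 9 (4-6): L=0.8640, (cx,cy)=(1.0000,0.0000)
member 10 (5-6): L=1.4129, (cx,cy)=(0.3355,-0.9420)
solve A·x = −loads:
  F[0-1] = -2698.2729 N (compression)
  F[0-2] = +8038.3710 N (tension)
  F[1-2] = -361.3047 N (compression)
  F[1-3] = -4524.0511 N (compression)
  F[2-3] = +3589.6608 N (tension)
  F[2-4] = +3076.0827 N (tension)
  F[3-4] = -3475.3791 N (compression)
  F[3-5] = -2082.5354 N (compression)
  F[4-5] = +3465.2726 N (tension)
  F[4-6] = +1091.9279 N (tension)
  F[5-6] = -3254.7802 N (compression)
  Rx@0 = -7139.6600 N
  Ry@0 = +2544.2081 N
  Ry@6 = +3066.1519 N

-361.305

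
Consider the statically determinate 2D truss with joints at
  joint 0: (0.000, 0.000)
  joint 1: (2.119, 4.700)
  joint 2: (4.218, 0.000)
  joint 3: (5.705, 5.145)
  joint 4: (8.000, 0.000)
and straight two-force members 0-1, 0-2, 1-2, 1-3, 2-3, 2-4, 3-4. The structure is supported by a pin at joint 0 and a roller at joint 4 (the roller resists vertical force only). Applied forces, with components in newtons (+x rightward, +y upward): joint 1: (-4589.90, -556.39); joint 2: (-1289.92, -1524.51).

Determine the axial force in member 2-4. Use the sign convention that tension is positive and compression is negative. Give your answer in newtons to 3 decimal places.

-778.558

N=5 nodes, M=7 members, R=3 reactions → 2N=10, M+R=10
member 0 (0-1): L=5.1556, (cx,cy)=(0.4110,0.9116)
member 1 (0-2): L=4.2180, (cx,cy)=(1.0000,0.0000)
member 2 (1-2): L=5.1474, (cx,cy)=(0.4078,-0.9131)
member 3 (1-3): L=3.6135, (cx,cy)=(0.9924,0.1231)
member 4 (2-3): L=5.3556, (cx,cy)=(0.2777,0.9607)
member 5 (2-4): L=3.7820, (cx,cy)=(1.0000,0.0000)
member 6 (3-4): L=5.6337, (cx,cy)=(0.4074,-0.9133)
solve A·x = −loads:
  F[0-1] = -4197.1969 N (compression)
  F[0-2] = -4154.7310 N (compression)
  F[1-2] = +3762.0325 N (tension)
  F[1-3] = +1340.9436 N (tension)
  F[2-3] = -1988.7253 N (compression)
  F[2-4] = -778.5579 N (compression)
  F[3-4] = +1911.1658 N (tension)
  Rx@0 = +5879.8200 N
  Ry@0 = +3826.2946 N
  Ry@4 = -1745.3946 N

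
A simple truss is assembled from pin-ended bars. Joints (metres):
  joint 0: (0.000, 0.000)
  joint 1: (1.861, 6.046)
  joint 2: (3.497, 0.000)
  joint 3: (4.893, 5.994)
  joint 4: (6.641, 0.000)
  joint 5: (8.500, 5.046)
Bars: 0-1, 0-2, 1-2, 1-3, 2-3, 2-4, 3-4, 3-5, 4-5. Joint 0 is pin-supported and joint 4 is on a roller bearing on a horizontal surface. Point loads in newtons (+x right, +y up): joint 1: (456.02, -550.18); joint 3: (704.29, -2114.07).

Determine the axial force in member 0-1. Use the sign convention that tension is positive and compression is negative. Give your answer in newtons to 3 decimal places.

102.937

N=6 nodes, M=9 members, R=3 reactions → 2N=12, M+R=12
member 0 (0-1): L=6.3259, (cx,cy)=(0.2942,0.9557)
member 1 (0-2): L=3.4970, (cx,cy)=(1.0000,0.0000)
member 2 (1-2): L=6.2634, (cx,cy)=(0.2612,-0.9653)
member 3 (1-3): L=3.0324, (cx,cy)=(0.9999,-0.0171)
member 4 (2-3): L=6.1544, (cx,cy)=(0.2268,0.9739)
member 5 (2-4): L=3.1440, (cx,cy)=(1.0000,0.0000)
member 6 (3-4): L=6.2437, (cx,cy)=(0.2800,-0.9600)
member 7 (3-5): L=3.7295, (cx,cy)=(0.9672,-0.2542)
member 8 (4-5): L=5.3775, (cx,cy)=(0.3457,0.9383)
solve A·x = −loads:
  F[0-1] = +102.9374 N (tension)
  F[0-2] = +1130.0273 N (tension)
  F[1-2] = -667.4199 N (compression)
  F[1-3] = -251.4451 N (compression)
  F[2-3] = +661.4925 N (tension)
  F[2-4] = +805.6525 N (tension)
  F[3-4] = -2877.7097 N (compression)
  F[3-5] = +0.0000 N (tension)
  F[4-5] = -0.0000 N (compression)
  Rx@0 = -1160.3100 N
  Ry@0 = -98.3822 N
  Ry@4 = +2762.6322 N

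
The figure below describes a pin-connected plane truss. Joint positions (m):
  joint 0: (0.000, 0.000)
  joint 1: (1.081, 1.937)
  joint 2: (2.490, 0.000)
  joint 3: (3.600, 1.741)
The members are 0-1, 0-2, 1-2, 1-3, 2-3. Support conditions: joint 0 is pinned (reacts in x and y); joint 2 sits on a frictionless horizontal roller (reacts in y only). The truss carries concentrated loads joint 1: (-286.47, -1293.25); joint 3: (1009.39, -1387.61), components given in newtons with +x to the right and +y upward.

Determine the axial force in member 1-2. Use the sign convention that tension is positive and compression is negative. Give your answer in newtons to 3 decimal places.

-2229.980

N=4 nodes, M=5 members, R=3 reactions → 2N=8, M+R=8
member 0 (0-1): L=2.2182, (cx,cy)=(0.4873,0.8732)
member 1 (0-2): L=2.4900, (cx,cy)=(1.0000,0.0000)
member 2 (1-2): L=2.3953, (cx,cy)=(0.5882,-0.8087)
member 3 (1-3): L=2.5266, (cx,cy)=(0.9970,-0.0776)
member 4 (2-3): L=2.0647, (cx,cy)=(0.5376,0.8432)
solve A·x = −loads:
  F[0-1] = +423.3574 N (tension)
  F[0-2] = +516.6069 N (tension)
  F[1-2] = -2229.9800 N (compression)
  F[1-3] = +1810.0147 N (tension)
  F[2-3] = -1479.1223 N (compression)
  Rx@0 = -722.9200 N
  Ry@0 = -369.6841 N
  Ry@2 = +3050.5441 N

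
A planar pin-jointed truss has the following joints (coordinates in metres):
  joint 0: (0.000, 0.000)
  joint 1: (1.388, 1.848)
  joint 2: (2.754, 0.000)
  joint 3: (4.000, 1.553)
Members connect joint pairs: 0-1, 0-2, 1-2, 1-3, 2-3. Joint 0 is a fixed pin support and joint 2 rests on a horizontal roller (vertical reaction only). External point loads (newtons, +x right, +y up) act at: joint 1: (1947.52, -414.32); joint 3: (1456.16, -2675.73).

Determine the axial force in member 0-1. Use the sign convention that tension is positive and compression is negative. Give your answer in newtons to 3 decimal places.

3918.353

N=4 nodes, M=5 members, R=3 reactions → 2N=8, M+R=8
member 0 (0-1): L=2.3112, (cx,cy)=(0.6006,0.7996)
member 1 (0-2): L=2.7540, (cx,cy)=(1.0000,0.0000)
member 2 (1-2): L=2.2981, (cx,cy)=(0.5944,-0.8042)
member 3 (1-3): L=2.6286, (cx,cy)=(0.9937,-0.1122)
member 4 (2-3): L=1.9911, (cx,cy)=(0.6258,0.7800)
solve A·x = −loads:
  F[0-1] = +3918.3534 N (tension)
  F[0-2] = +1050.4984 N (tension)
  F[1-2] = -4875.2646 N (compression)
  F[1-3] = +3324.5973 N (tension)
  F[2-3] = -2952.1312 N (compression)
  Rx@0 = -3403.6800 N
  Ry@0 = -3133.0544 N
  Ry@2 = +6223.1044 N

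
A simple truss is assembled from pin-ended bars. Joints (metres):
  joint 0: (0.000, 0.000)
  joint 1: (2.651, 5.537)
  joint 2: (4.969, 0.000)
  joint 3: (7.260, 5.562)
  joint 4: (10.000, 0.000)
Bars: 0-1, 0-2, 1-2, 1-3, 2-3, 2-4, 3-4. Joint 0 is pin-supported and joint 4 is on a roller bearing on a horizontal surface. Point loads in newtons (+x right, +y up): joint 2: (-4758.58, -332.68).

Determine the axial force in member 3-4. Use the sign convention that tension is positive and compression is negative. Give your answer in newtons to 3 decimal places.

N=5 nodes, M=7 members, R=3 reactions → 2N=10, M+R=10
member 0 (0-1): L=6.1389, (cx,cy)=(0.4318,0.9020)
member 1 (0-2): L=4.9690, (cx,cy)=(1.0000,0.0000)
member 2 (1-2): L=6.0026, (cx,cy)=(0.3862,-0.9224)
member 3 (1-3): L=4.6091, (cx,cy)=(1.0000,0.0054)
member 4 (2-3): L=6.0154, (cx,cy)=(0.3809,0.9246)
member 5 (2-4): L=5.0310, (cx,cy)=(1.0000,0.0000)
member 6 (3-4): L=6.2003, (cx,cy)=(0.4419,-0.8971)
solve A·x = −loads:
  F[0-1] = -185.5656 N (compression)
  F[0-2] = -4678.4461 N (compression)
  F[1-2] = +180.5649 N (tension)
  F[1-3] = -149.8638 N (compression)
  F[2-3] = +179.6621 N (tension)
  F[2-4] = +81.4358 N (tension)
  F[3-4] = -184.2790 N (compression)
  Rx@0 = +4758.5800 N
  Ry@0 = +167.3713 N
  Ry@4 = +165.3087 N

-184.279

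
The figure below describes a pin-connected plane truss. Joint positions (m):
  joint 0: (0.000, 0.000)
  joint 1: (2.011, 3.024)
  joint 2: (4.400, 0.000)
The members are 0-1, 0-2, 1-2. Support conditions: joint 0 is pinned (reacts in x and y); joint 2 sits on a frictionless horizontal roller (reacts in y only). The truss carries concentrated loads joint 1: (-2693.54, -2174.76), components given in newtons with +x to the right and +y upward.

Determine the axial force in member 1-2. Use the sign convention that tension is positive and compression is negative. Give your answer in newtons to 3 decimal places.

1092.466

N=3 nodes, M=3 members, R=3 reactions → 2N=6, M+R=6
member 0 (0-1): L=3.6316, (cx,cy)=(0.5537,0.8327)
member 1 (0-2): L=4.4000, (cx,cy)=(1.0000,0.0000)
member 2 (1-2): L=3.8538, (cx,cy)=(0.6199,-0.7847)
solve A·x = −loads:
  F[0-1] = -3641.2229 N (compression)
  F[0-2] = -677.2249 N (compression)
  F[1-2] = +1092.4656 N (tension)
  Rx@0 = +2693.5400 N
  Ry@0 = +3031.9924 N
  Ry@2 = -857.2324 N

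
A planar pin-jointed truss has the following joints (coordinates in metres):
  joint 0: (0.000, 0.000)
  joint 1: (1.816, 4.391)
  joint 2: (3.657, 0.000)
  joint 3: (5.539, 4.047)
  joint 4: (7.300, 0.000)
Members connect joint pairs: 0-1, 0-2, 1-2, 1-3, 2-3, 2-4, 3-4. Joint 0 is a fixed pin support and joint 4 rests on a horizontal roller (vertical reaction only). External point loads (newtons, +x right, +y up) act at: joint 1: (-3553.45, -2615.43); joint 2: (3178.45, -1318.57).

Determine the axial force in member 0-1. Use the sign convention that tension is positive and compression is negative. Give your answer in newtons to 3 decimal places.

N=5 nodes, M=7 members, R=3 reactions → 2N=10, M+R=10
member 0 (0-1): L=4.7517, (cx,cy)=(0.3822,0.9241)
member 1 (0-2): L=3.6570, (cx,cy)=(1.0000,0.0000)
member 2 (1-2): L=4.7613, (cx,cy)=(0.3867,-0.9222)
member 3 (1-3): L=3.7389, (cx,cy)=(0.9958,-0.0920)
member 4 (2-3): L=4.4632, (cx,cy)=(0.4217,0.9067)
member 5 (2-4): L=3.6430, (cx,cy)=(1.0000,0.0000)
member 6 (3-4): L=4.4135, (cx,cy)=(0.3990,-0.9170)
solve A·x = −loads:
  F[0-1] = -5151.2832 N (compression)
  F[0-2] = +1593.7087 N (tension)
  F[1-2] = +2254.2488 N (tension)
  F[1-3] = +716.1567 N (tension)
  F[2-3] = -838.5462 N (compression)
  F[2-4] = -359.5286 N (compression)
  F[3-4] = +901.0754 N (tension)
  Rx@0 = +375.0000 N
  Ry@0 = +4760.2421 N
  Ry@4 = -826.2421 N

-5151.283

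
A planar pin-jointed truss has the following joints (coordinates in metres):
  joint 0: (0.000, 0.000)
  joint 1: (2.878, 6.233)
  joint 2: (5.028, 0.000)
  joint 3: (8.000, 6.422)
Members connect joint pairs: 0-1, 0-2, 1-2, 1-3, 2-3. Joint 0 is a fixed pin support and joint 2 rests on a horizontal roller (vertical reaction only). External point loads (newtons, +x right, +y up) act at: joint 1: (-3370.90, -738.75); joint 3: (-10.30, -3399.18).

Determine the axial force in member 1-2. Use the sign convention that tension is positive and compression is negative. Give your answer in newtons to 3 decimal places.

1923.655

N=4 nodes, M=5 members, R=3 reactions → 2N=8, M+R=8
member 0 (0-1): L=6.8654, (cx,cy)=(0.4192,0.9079)
member 1 (0-2): L=5.0280, (cx,cy)=(1.0000,0.0000)
member 2 (1-2): L=6.5934, (cx,cy)=(0.3261,-0.9453)
member 3 (1-3): L=5.1255, (cx,cy)=(0.9993,0.0369)
member 4 (2-3): L=7.0764, (cx,cy)=(0.4200,0.9075)
solve A·x = −loads:
  F[0-1] = -2752.0821 N (compression)
  F[0-2] = -2227.5108 N (compression)
  F[1-2] = +1923.6547 N (tension)
  F[1-3] = +1591.0195 N (tension)
  F[2-3] = -3810.1802 N (compression)
  Rx@0 = +3381.2000 N
  Ry@0 = +2498.5911 N
  Ry@2 = +1639.3389 N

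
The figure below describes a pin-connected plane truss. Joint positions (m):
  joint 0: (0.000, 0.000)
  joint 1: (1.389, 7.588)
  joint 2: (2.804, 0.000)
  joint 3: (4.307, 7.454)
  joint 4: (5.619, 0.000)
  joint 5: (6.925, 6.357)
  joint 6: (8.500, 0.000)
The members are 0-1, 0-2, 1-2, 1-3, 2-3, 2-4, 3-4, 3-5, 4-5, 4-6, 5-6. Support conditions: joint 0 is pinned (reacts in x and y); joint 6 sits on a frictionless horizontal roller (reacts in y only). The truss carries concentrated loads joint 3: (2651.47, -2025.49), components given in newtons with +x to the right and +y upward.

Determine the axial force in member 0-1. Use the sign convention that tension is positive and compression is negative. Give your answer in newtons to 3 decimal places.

N=7 nodes, M=11 members, R=3 reactions → 2N=14, M+R=14
member 0 (0-1): L=7.7141, (cx,cy)=(0.1801,0.9837)
member 1 (0-2): L=2.8040, (cx,cy)=(1.0000,0.0000)
member 2 (1-2): L=7.7188, (cx,cy)=(0.1833,-0.9831)
member 3 (1-3): L=2.9211, (cx,cy)=(0.9989,-0.0459)
member 4 (2-3): L=7.6040, (cx,cy)=(0.1977,0.9803)
member 5 (2-4): L=2.8150, (cx,cy)=(1.0000,0.0000)
member 6 (3-4): L=7.5686, (cx,cy)=(0.1733,-0.9849)
member 7 (3-5): L=2.8385, (cx,cy)=(0.9223,-0.3865)
member 8 (4-5): L=6.4898, (cx,cy)=(0.2012,0.9795)
member 9 (4-6): L=2.8810, (cx,cy)=(1.0000,0.0000)
member 10 (5-6): L=6.5492, (cx,cy)=(0.2405,-0.9707)
solve A·x = −loads:
  F[0-1] = +1348.0541 N (tension)
  F[0-2] = +2408.7390 N (tension)
  F[1-2] = -1371.9672 N (compression)
  F[1-3] = +494.7589 N (tension)
  F[2-3] = +1375.8617 N (tension)
  F[2-4] = +1885.2811 N (tension)
  F[3-4] = -2808.0128 N (compression)
  F[3-5] = -1516.3304 N (compression)
  F[4-5] = +2823.2595 N (tension)
  F[4-6] = +830.3649 N (tension)
  F[5-6] = -3452.8439 N (compression)
  Rx@0 = -2651.4700 N
  Ry@0 = -1326.0209 N
  Ry@6 = +3351.5109 N

1348.054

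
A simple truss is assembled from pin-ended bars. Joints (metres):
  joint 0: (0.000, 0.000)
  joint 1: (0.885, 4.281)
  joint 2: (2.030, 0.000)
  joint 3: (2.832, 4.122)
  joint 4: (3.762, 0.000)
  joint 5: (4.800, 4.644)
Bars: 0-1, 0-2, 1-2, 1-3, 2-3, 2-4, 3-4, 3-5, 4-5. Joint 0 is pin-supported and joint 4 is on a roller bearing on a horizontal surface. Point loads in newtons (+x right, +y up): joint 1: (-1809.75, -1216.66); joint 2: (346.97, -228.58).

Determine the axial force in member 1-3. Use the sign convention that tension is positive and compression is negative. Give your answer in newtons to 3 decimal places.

N=6 nodes, M=9 members, R=3 reactions → 2N=12, M+R=12
member 0 (0-1): L=4.3715, (cx,cy)=(0.2024,0.9793)
member 1 (0-2): L=2.0300, (cx,cy)=(1.0000,0.0000)
member 2 (1-2): L=4.4315, (cx,cy)=(0.2584,-0.9660)
member 3 (1-3): L=1.9535, (cx,cy)=(0.9967,-0.0814)
member 4 (2-3): L=4.1993, (cx,cy)=(0.1910,0.9816)
member 5 (2-4): L=1.7320, (cx,cy)=(1.0000,0.0000)
member 6 (3-4): L=4.2256, (cx,cy)=(0.2201,-0.9755)
member 7 (3-5): L=2.0361, (cx,cy)=(0.9666,0.2564)
member 8 (4-5): L=4.7586, (cx,cy)=(0.2181,0.9759)
solve A·x = −loads:
  F[0-1] = -3160.5459 N (compression)
  F[0-2] = -822.9378 N (compression)
  F[1-2] = +1886.7817 N (tension)
  F[1-3] = +684.6749 N (tension)
  F[2-3] = -1624.0268 N (compression)
  F[2-4] = -372.2395 N (compression)
  F[3-4] = +1691.3322 N (tension)
  F[3-5] = +0.0000 N (tension)
  F[4-5] = -0.0000 N (compression)
  Rx@0 = +1462.7800 N
  Ry@0 = +3095.1013 N
  Ry@4 = -1649.8613 N

684.675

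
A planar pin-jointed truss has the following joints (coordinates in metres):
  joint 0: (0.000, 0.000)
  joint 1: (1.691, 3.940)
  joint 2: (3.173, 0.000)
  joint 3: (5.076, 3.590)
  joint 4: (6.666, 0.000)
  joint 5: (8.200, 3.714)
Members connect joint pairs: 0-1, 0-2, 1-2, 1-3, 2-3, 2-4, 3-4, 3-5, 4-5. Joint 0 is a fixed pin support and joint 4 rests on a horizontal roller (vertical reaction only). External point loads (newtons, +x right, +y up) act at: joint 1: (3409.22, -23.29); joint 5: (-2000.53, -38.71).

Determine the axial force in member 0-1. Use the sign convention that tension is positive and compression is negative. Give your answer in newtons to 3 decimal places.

970.651

N=6 nodes, M=9 members, R=3 reactions → 2N=12, M+R=12
member 0 (0-1): L=4.2875, (cx,cy)=(0.3944,0.9189)
member 1 (0-2): L=3.1730, (cx,cy)=(1.0000,0.0000)
member 2 (1-2): L=4.2095, (cx,cy)=(0.3521,-0.9360)
member 3 (1-3): L=3.4030, (cx,cy)=(0.9947,-0.1028)
member 4 (2-3): L=4.0632, (cx,cy)=(0.4684,0.8835)
member 5 (2-4): L=3.4930, (cx,cy)=(1.0000,0.0000)
member 6 (3-4): L=3.9263, (cx,cy)=(0.4050,-0.9143)
member 7 (3-5): L=3.1265, (cx,cy)=(0.9992,0.0397)
member 8 (4-5): L=4.0183, (cx,cy)=(0.3818,0.9243)
solve A·x = −loads:
  F[0-1] = +970.6511 N (tension)
  F[0-2] = +1025.8674 N (tension)
  F[1-2] = -669.5811 N (compression)
  F[1-3] = -2805.5422 N (compression)
  F[2-3] = +709.3182 N (tension)
  F[2-4] = +457.9242 N (tension)
  F[3-4] = -1088.5985 N (compression)
  F[3-5] = -2019.2079 N (compression)
  F[4-5] = +44.7650 N (tension)
  Rx@0 = -1408.6900 N
  Ry@0 = -891.9700 N
  Ry@4 = +953.9700 N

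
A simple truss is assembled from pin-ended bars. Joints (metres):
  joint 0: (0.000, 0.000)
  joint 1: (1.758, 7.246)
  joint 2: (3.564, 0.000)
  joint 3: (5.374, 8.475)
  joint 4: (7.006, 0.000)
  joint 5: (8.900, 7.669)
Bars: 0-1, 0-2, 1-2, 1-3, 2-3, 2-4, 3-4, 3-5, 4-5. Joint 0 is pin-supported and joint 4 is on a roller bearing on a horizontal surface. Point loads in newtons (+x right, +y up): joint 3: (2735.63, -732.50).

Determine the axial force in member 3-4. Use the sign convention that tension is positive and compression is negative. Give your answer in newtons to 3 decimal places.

-3942.219

N=6 nodes, M=9 members, R=3 reactions → 2N=12, M+R=12
member 0 (0-1): L=7.4562, (cx,cy)=(0.2358,0.9718)
member 1 (0-2): L=3.5640, (cx,cy)=(1.0000,0.0000)
member 2 (1-2): L=7.4677, (cx,cy)=(0.2418,-0.9703)
member 3 (1-3): L=3.8191, (cx,cy)=(0.9468,0.3218)
member 4 (2-3): L=8.6661, (cx,cy)=(0.2089,0.9779)
member 5 (2-4): L=3.4420, (cx,cy)=(1.0000,0.0000)
member 6 (3-4): L=8.6307, (cx,cy)=(0.1891,-0.9820)
member 7 (3-5): L=3.6169, (cx,cy)=(0.9749,-0.2228)
member 8 (4-5): L=7.8994, (cx,cy)=(0.2398,0.9708)
solve A·x = −loads:
  F[0-1] = +3229.6516 N (tension)
  F[0-2] = +1974.1537 N (tension)
  F[1-2] = -2736.1096 N (compression)
  F[1-3] = +1503.1387 N (tension)
  F[2-3] = +2714.7618 N (tension)
  F[2-4] = +745.4435 N (tension)
  F[3-4] = -3942.2193 N (compression)
  F[3-5] = -0.0000 N (compression)
  F[4-5] = +0.0000 N (tension)
  Rx@0 = -2735.6300 N
  Ry@0 = -3138.5990 N
  Ry@4 = +3871.0990 N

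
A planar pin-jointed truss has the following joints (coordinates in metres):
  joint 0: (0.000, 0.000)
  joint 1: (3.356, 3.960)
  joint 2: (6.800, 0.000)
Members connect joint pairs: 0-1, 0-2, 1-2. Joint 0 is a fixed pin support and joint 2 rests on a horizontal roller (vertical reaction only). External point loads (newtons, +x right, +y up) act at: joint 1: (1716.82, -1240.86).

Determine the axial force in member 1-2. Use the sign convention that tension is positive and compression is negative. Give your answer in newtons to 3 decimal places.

-2136.615

N=3 nodes, M=3 members, R=3 reactions → 2N=6, M+R=6
member 0 (0-1): L=5.1908, (cx,cy)=(0.6465,0.7629)
member 1 (0-2): L=6.8000, (cx,cy)=(1.0000,0.0000)
member 2 (1-2): L=5.2481, (cx,cy)=(0.6562,-0.7546)
solve A·x = −loads:
  F[0-1] = +486.7497 N (tension)
  F[0-2] = +1402.1220 N (tension)
  F[1-2] = -2136.6147 N (compression)
  Rx@0 = -1716.8200 N
  Ry@0 = -371.3361 N
  Ry@2 = +1612.1961 N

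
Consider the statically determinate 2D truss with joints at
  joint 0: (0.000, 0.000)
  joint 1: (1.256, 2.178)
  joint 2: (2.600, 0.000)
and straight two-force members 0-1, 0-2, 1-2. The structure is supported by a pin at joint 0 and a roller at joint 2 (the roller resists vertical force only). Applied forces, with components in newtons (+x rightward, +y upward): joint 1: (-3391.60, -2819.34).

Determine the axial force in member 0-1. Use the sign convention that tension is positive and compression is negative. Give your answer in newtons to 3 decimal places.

N=3 nodes, M=3 members, R=3 reactions → 2N=6, M+R=6
member 0 (0-1): L=2.5142, (cx,cy)=(0.4996,0.8663)
member 1 (0-2): L=2.6000, (cx,cy)=(1.0000,0.0000)
member 2 (1-2): L=2.5593, (cx,cy)=(0.5251,-0.8510)
solve A·x = −loads:
  F[0-1] = -4962.0304 N (compression)
  F[0-2] = -912.7594 N (compression)
  F[1-2] = +1738.1143 N (tension)
  Rx@0 = +3391.6000 N
  Ry@0 = +4298.4991 N
  Ry@2 = -1479.1591 N

-4962.030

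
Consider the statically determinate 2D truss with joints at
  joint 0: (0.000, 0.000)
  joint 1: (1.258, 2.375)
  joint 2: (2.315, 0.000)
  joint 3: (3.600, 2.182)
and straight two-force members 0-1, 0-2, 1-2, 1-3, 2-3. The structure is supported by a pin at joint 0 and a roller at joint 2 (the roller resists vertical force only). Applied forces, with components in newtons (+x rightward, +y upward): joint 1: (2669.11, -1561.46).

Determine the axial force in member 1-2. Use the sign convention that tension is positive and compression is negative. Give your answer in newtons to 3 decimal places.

N=4 nodes, M=5 members, R=3 reactions → 2N=8, M+R=8
member 0 (0-1): L=2.6876, (cx,cy)=(0.4681,0.8837)
member 1 (0-2): L=2.3150, (cx,cy)=(1.0000,0.0000)
member 2 (1-2): L=2.5996, (cx,cy)=(0.4066,-0.9136)
member 3 (1-3): L=2.3499, (cx,cy)=(0.9966,-0.0821)
member 4 (2-3): L=2.5323, (cx,cy)=(0.5075,0.8617)
solve A·x = −loads:
  F[0-1] = +2291.9220 N (tension)
  F[0-2] = +1596.3169 N (tension)
  F[1-2] = -3925.9898 N (compression)
  F[1-3] = -0.0000 N (tension)
  F[2-3] = +0.0000 N (tension)
  Rx@0 = -2669.1100 N
  Ry@0 = -2025.3447 N
  Ry@2 = +3586.8047 N

-3925.990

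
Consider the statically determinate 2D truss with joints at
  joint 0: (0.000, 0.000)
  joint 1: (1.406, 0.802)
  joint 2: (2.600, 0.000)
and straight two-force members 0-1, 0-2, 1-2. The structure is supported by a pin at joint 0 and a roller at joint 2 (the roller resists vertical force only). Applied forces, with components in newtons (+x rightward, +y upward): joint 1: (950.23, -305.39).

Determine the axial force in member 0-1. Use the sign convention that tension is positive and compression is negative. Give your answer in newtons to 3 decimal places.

308.523

N=3 nodes, M=3 members, R=3 reactions → 2N=6, M+R=6
member 0 (0-1): L=1.6187, (cx,cy)=(0.8686,0.4955)
member 1 (0-2): L=2.6000, (cx,cy)=(1.0000,0.0000)
member 2 (1-2): L=1.4383, (cx,cy)=(0.8301,-0.5576)
solve A·x = −loads:
  F[0-1] = +308.5229 N (tension)
  F[0-2] = +682.2399 N (tension)
  F[1-2] = -821.8569 N (compression)
  Rx@0 = -950.2300 N
  Ry@0 = -152.8649 N
  Ry@2 = +458.2549 N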